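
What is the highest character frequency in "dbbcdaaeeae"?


Input: dbbcdaaeeae
Character counts:
  'a': 3
  'b': 2
  'c': 1
  'd': 2
  'e': 3
Maximum frequency: 3

3


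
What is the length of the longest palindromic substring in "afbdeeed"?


Input: "afbdeeed"
Checking substrings for palindromes:
  [3:8] "deeed" (len 5) => palindrome
  [4:7] "eee" (len 3) => palindrome
  [4:6] "ee" (len 2) => palindrome
  [5:7] "ee" (len 2) => palindrome
Longest palindromic substring: "deeed" with length 5

5


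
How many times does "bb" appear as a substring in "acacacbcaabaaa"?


Searching for "bb" in "acacacbcaabaaa"
Scanning each position:
  Position 0: "ac" => no
  Position 1: "ca" => no
  Position 2: "ac" => no
  Position 3: "ca" => no
  Position 4: "ac" => no
  Position 5: "cb" => no
  Position 6: "bc" => no
  Position 7: "ca" => no
  Position 8: "aa" => no
  Position 9: "ab" => no
  Position 10: "ba" => no
  Position 11: "aa" => no
  Position 12: "aa" => no
Total occurrences: 0

0


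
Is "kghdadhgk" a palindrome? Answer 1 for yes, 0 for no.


Input: kghdadhgk
Reversed: kghdadhgk
  Compare pos 0 ('k') with pos 8 ('k'): match
  Compare pos 1 ('g') with pos 7 ('g'): match
  Compare pos 2 ('h') with pos 6 ('h'): match
  Compare pos 3 ('d') with pos 5 ('d'): match
Result: palindrome

1


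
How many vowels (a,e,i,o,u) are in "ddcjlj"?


Input: ddcjlj
Checking each character:
  'd' at position 0: consonant
  'd' at position 1: consonant
  'c' at position 2: consonant
  'j' at position 3: consonant
  'l' at position 4: consonant
  'j' at position 5: consonant
Total vowels: 0

0


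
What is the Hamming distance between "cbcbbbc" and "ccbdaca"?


Comparing "cbcbbbc" and "ccbdaca" position by position:
  Position 0: 'c' vs 'c' => same
  Position 1: 'b' vs 'c' => differ
  Position 2: 'c' vs 'b' => differ
  Position 3: 'b' vs 'd' => differ
  Position 4: 'b' vs 'a' => differ
  Position 5: 'b' vs 'c' => differ
  Position 6: 'c' vs 'a' => differ
Total differences (Hamming distance): 6

6


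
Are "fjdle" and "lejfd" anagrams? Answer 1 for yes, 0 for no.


Strings: "fjdle", "lejfd"
Sorted first:  defjl
Sorted second: defjl
Sorted forms match => anagrams

1


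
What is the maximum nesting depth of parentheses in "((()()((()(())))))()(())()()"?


Input: "((()()((()(())))))()(())()()"
Tracking depth:
  Position 0 '(': depth becomes 1
  Position 1 '(': depth becomes 2
  Position 2 '(': depth becomes 3
  Position 3 ')': depth becomes 2
  Position 4 '(': depth becomes 3
  Position 5 ')': depth becomes 2
  Position 6 '(': depth becomes 3
  Position 7 '(': depth becomes 4
  Position 8 '(': depth becomes 5
  Position 9 ')': depth becomes 4
  Position 10 '(': depth becomes 5
  Position 11 '(': depth becomes 6
  Position 12 ')': depth becomes 5
  Position 13 ')': depth becomes 4
  Position 14 ')': depth becomes 3
  Position 15 ')': depth becomes 2
  Position 16 ')': depth becomes 1
  Position 17 ')': depth becomes 0
  Position 18 '(': depth becomes 1
  Position 19 ')': depth becomes 0
  Position 20 '(': depth becomes 1
  Position 21 '(': depth becomes 2
  Position 22 ')': depth becomes 1
  Position 23 ')': depth becomes 0
  Position 24 '(': depth becomes 1
  Position 25 ')': depth becomes 0
  Position 26 '(': depth becomes 1
  Position 27 ')': depth becomes 0
Maximum depth reached: 6

6


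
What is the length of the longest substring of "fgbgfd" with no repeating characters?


Input: "fgbgfd"
Sliding window (track last position of each char):
  Position 0 ('f'): window [0,0] length 1 -- new best
  Position 1 ('g'): window [0,1] length 2 -- new best
  Position 2 ('b'): window [0,2] length 3 -- new best
  Position 3 ('g'): repeat (last at 1), move window start to 2
  Position 3 ('g'): window [2,3] length 2
  Position 4 ('f'): window [2,4] length 3
  Position 5 ('d'): window [2,5] length 4 -- new best
Longest substring with no repeats: "bgfd" with length 4

4


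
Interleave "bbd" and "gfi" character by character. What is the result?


Interleaving "bbd" and "gfi":
  Position 0: 'b' from first, 'g' from second => "bg"
  Position 1: 'b' from first, 'f' from second => "bf"
  Position 2: 'd' from first, 'i' from second => "di"
Result: bgbfdi

bgbfdi


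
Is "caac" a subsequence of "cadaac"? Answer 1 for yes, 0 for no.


Check if "caac" is a subsequence of "cadaac"
Greedy scan:
  Position 0 ('c'): matches sub[0] = 'c'
  Position 1 ('a'): matches sub[1] = 'a'
  Position 2 ('d'): no match needed
  Position 3 ('a'): matches sub[2] = 'a'
  Position 4 ('a'): no match needed
  Position 5 ('c'): matches sub[3] = 'c'
All 4 characters matched => is a subsequence

1


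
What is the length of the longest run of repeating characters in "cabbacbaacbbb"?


Input: "cabbacbaacbbb"
Scanning for longest run:
  Position 1 ('a'): new char, reset run to 1
  Position 2 ('b'): new char, reset run to 1
  Position 3 ('b'): continues run of 'b', length=2
  Position 4 ('a'): new char, reset run to 1
  Position 5 ('c'): new char, reset run to 1
  Position 6 ('b'): new char, reset run to 1
  Position 7 ('a'): new char, reset run to 1
  Position 8 ('a'): continues run of 'a', length=2
  Position 9 ('c'): new char, reset run to 1
  Position 10 ('b'): new char, reset run to 1
  Position 11 ('b'): continues run of 'b', length=2
  Position 12 ('b'): continues run of 'b', length=3
Longest run: 'b' with length 3

3


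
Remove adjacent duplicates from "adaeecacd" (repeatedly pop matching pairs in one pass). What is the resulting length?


Input: adaeecacd
Stack-based adjacent duplicate removal:
  Read 'a': push. Stack: a
  Read 'd': push. Stack: ad
  Read 'a': push. Stack: ada
  Read 'e': push. Stack: adae
  Read 'e': matches stack top 'e' => pop. Stack: ada
  Read 'c': push. Stack: adac
  Read 'a': push. Stack: adaca
  Read 'c': push. Stack: adacac
  Read 'd': push. Stack: adacacd
Final stack: "adacacd" (length 7)

7


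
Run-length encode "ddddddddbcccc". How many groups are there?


Input: ddddddddbcccc
Scanning for consecutive runs:
  Group 1: 'd' x 8 (positions 0-7)
  Group 2: 'b' x 1 (positions 8-8)
  Group 3: 'c' x 4 (positions 9-12)
Total groups: 3

3


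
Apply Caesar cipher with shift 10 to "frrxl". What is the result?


Caesar cipher: shift "frrxl" by 10
  'f' (pos 5) + 10 = pos 15 = 'p'
  'r' (pos 17) + 10 = pos 1 = 'b'
  'r' (pos 17) + 10 = pos 1 = 'b'
  'x' (pos 23) + 10 = pos 7 = 'h'
  'l' (pos 11) + 10 = pos 21 = 'v'
Result: pbbhv

pbbhv


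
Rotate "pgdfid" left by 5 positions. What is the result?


Input: "pgdfid", rotate left by 5
First 5 characters: "pgdfi"
Remaining characters: "d"
Concatenate remaining + first: "d" + "pgdfi" = "dpgdfi"

dpgdfi


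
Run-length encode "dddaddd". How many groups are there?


Input: dddaddd
Scanning for consecutive runs:
  Group 1: 'd' x 3 (positions 0-2)
  Group 2: 'a' x 1 (positions 3-3)
  Group 3: 'd' x 3 (positions 4-6)
Total groups: 3

3


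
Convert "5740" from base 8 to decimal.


Input: "5740" in base 8
Positional expansion:
  Digit '5' (value 5) x 8^3 = 2560
  Digit '7' (value 7) x 8^2 = 448
  Digit '4' (value 4) x 8^1 = 32
  Digit '0' (value 0) x 8^0 = 0
Sum = 3040

3040


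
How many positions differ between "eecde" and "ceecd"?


Comparing "eecde" and "ceecd" position by position:
  Position 0: 'e' vs 'c' => DIFFER
  Position 1: 'e' vs 'e' => same
  Position 2: 'c' vs 'e' => DIFFER
  Position 3: 'd' vs 'c' => DIFFER
  Position 4: 'e' vs 'd' => DIFFER
Positions that differ: 4

4


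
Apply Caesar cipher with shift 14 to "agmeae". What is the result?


Caesar cipher: shift "agmeae" by 14
  'a' (pos 0) + 14 = pos 14 = 'o'
  'g' (pos 6) + 14 = pos 20 = 'u'
  'm' (pos 12) + 14 = pos 0 = 'a'
  'e' (pos 4) + 14 = pos 18 = 's'
  'a' (pos 0) + 14 = pos 14 = 'o'
  'e' (pos 4) + 14 = pos 18 = 's'
Result: ouasos

ouasos


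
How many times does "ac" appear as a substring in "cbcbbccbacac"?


Searching for "ac" in "cbcbbccbacac"
Scanning each position:
  Position 0: "cb" => no
  Position 1: "bc" => no
  Position 2: "cb" => no
  Position 3: "bb" => no
  Position 4: "bc" => no
  Position 5: "cc" => no
  Position 6: "cb" => no
  Position 7: "ba" => no
  Position 8: "ac" => MATCH
  Position 9: "ca" => no
  Position 10: "ac" => MATCH
Total occurrences: 2

2


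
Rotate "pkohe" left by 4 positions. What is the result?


Input: "pkohe", rotate left by 4
First 4 characters: "pkoh"
Remaining characters: "e"
Concatenate remaining + first: "e" + "pkoh" = "epkoh"

epkoh


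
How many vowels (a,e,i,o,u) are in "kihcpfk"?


Input: kihcpfk
Checking each character:
  'k' at position 0: consonant
  'i' at position 1: vowel (running total: 1)
  'h' at position 2: consonant
  'c' at position 3: consonant
  'p' at position 4: consonant
  'f' at position 5: consonant
  'k' at position 6: consonant
Total vowels: 1

1


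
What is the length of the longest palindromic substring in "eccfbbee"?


Input: "eccfbbee"
Checking substrings for palindromes:
  [1:3] "cc" (len 2) => palindrome
  [4:6] "bb" (len 2) => palindrome
  [6:8] "ee" (len 2) => palindrome
Longest palindromic substring: "cc" with length 2

2


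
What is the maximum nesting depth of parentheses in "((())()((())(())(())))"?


Input: "((())()((())(())(())))"
Tracking depth:
  Position 0 '(': depth becomes 1
  Position 1 '(': depth becomes 2
  Position 2 '(': depth becomes 3
  Position 3 ')': depth becomes 2
  Position 4 ')': depth becomes 1
  Position 5 '(': depth becomes 2
  Position 6 ')': depth becomes 1
  Position 7 '(': depth becomes 2
  Position 8 '(': depth becomes 3
  Position 9 '(': depth becomes 4
  Position 10 ')': depth becomes 3
  Position 11 ')': depth becomes 2
  Position 12 '(': depth becomes 3
  Position 13 '(': depth becomes 4
  Position 14 ')': depth becomes 3
  Position 15 ')': depth becomes 2
  Position 16 '(': depth becomes 3
  Position 17 '(': depth becomes 4
  Position 18 ')': depth becomes 3
  Position 19 ')': depth becomes 2
  Position 20 ')': depth becomes 1
  Position 21 ')': depth becomes 0
Maximum depth reached: 4

4


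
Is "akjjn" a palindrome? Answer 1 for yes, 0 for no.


Input: akjjn
Reversed: njjka
  Compare pos 0 ('a') with pos 4 ('n'): MISMATCH
  Compare pos 1 ('k') with pos 3 ('j'): MISMATCH
Result: not a palindrome

0


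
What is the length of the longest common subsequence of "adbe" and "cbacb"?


LCS of "adbe" and "cbacb"
DP table:
           c    b    a    c    b
      0    0    0    0    0    0
  a   0    0    0    1    1    1
  d   0    0    0    1    1    1
  b   0    0    1    1    1    2
  e   0    0    1    1    1    2
LCS length = dp[4][5] = 2

2


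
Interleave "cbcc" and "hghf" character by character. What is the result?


Interleaving "cbcc" and "hghf":
  Position 0: 'c' from first, 'h' from second => "ch"
  Position 1: 'b' from first, 'g' from second => "bg"
  Position 2: 'c' from first, 'h' from second => "ch"
  Position 3: 'c' from first, 'f' from second => "cf"
Result: chbgchcf

chbgchcf


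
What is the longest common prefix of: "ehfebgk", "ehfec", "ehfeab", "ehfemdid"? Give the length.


Words: ehfebgk, ehfec, ehfeab, ehfemdid
  Position 0: all 'e' => match
  Position 1: all 'h' => match
  Position 2: all 'f' => match
  Position 3: all 'e' => match
  Position 4: ('b', 'c', 'a', 'm') => mismatch, stop
LCP = "ehfe" (length 4)

4


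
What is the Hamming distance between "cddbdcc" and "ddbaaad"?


Comparing "cddbdcc" and "ddbaaad" position by position:
  Position 0: 'c' vs 'd' => differ
  Position 1: 'd' vs 'd' => same
  Position 2: 'd' vs 'b' => differ
  Position 3: 'b' vs 'a' => differ
  Position 4: 'd' vs 'a' => differ
  Position 5: 'c' vs 'a' => differ
  Position 6: 'c' vs 'd' => differ
Total differences (Hamming distance): 6

6


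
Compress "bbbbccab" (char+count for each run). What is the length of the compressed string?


Input: bbbbccab
Runs:
  'b' x 4 => "b4"
  'c' x 2 => "c2"
  'a' x 1 => "a1"
  'b' x 1 => "b1"
Compressed: "b4c2a1b1"
Compressed length: 8

8


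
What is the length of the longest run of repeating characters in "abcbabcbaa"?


Input: "abcbabcbaa"
Scanning for longest run:
  Position 1 ('b'): new char, reset run to 1
  Position 2 ('c'): new char, reset run to 1
  Position 3 ('b'): new char, reset run to 1
  Position 4 ('a'): new char, reset run to 1
  Position 5 ('b'): new char, reset run to 1
  Position 6 ('c'): new char, reset run to 1
  Position 7 ('b'): new char, reset run to 1
  Position 8 ('a'): new char, reset run to 1
  Position 9 ('a'): continues run of 'a', length=2
Longest run: 'a' with length 2

2


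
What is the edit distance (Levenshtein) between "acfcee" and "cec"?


Computing edit distance: "acfcee" -> "cec"
DP table:
           c    e    c
      0    1    2    3
  a   1    1    2    3
  c   2    1    2    2
  f   3    2    2    3
  c   4    3    3    2
  e   5    4    3    3
  e   6    5    4    4
Edit distance = dp[6][3] = 4

4


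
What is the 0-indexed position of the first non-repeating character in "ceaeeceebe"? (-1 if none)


Input: ceaeeceebe
Character frequencies:
  'a': 1
  'b': 1
  'c': 2
  'e': 6
Scanning left to right for freq == 1:
  Position 0 ('c'): freq=2, skip
  Position 1 ('e'): freq=6, skip
  Position 2 ('a'): unique! => answer = 2

2


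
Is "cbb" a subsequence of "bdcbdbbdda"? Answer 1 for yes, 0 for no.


Check if "cbb" is a subsequence of "bdcbdbbdda"
Greedy scan:
  Position 0 ('b'): no match needed
  Position 1 ('d'): no match needed
  Position 2 ('c'): matches sub[0] = 'c'
  Position 3 ('b'): matches sub[1] = 'b'
  Position 4 ('d'): no match needed
  Position 5 ('b'): matches sub[2] = 'b'
  Position 6 ('b'): no match needed
  Position 7 ('d'): no match needed
  Position 8 ('d'): no match needed
  Position 9 ('a'): no match needed
All 3 characters matched => is a subsequence

1


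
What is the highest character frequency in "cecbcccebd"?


Input: cecbcccebd
Character counts:
  'b': 2
  'c': 5
  'd': 1
  'e': 2
Maximum frequency: 5

5


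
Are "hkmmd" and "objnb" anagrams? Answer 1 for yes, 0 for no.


Strings: "hkmmd", "objnb"
Sorted first:  dhkmm
Sorted second: bbjno
Differ at position 0: 'd' vs 'b' => not anagrams

0


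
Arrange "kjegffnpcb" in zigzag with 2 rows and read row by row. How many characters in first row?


Zigzag "kjegffnpcb" into 2 rows:
Placing characters:
  'k' => row 0
  'j' => row 1
  'e' => row 0
  'g' => row 1
  'f' => row 0
  'f' => row 1
  'n' => row 0
  'p' => row 1
  'c' => row 0
  'b' => row 1
Rows:
  Row 0: "kefnc"
  Row 1: "jgfpb"
First row length: 5

5


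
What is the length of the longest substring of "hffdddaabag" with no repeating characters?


Input: "hffdddaabag"
Sliding window (track last position of each char):
  Position 0 ('h'): window [0,0] length 1 -- new best
  Position 1 ('f'): window [0,1] length 2 -- new best
  Position 2 ('f'): repeat (last at 1), move window start to 2
  Position 2 ('f'): window [2,2] length 1
  Position 3 ('d'): window [2,3] length 2
  Position 4 ('d'): repeat (last at 3), move window start to 4
  Position 4 ('d'): window [4,4] length 1
  Position 5 ('d'): repeat (last at 4), move window start to 5
  Position 5 ('d'): window [5,5] length 1
  Position 6 ('a'): window [5,6] length 2
  Position 7 ('a'): repeat (last at 6), move window start to 7
  Position 7 ('a'): window [7,7] length 1
  Position 8 ('b'): window [7,8] length 2
  Position 9 ('a'): repeat (last at 7), move window start to 8
  Position 9 ('a'): window [8,9] length 2
  Position 10 ('g'): window [8,10] length 3 -- new best
Longest substring with no repeats: "bag" with length 3

3


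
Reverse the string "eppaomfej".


Input: eppaomfej
Reading characters right to left:
  Position 8: 'j'
  Position 7: 'e'
  Position 6: 'f'
  Position 5: 'm'
  Position 4: 'o'
  Position 3: 'a'
  Position 2: 'p'
  Position 1: 'p'
  Position 0: 'e'
Reversed: jefmoappe

jefmoappe


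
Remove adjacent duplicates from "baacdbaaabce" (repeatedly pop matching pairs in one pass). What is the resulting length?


Input: baacdbaaabce
Stack-based adjacent duplicate removal:
  Read 'b': push. Stack: b
  Read 'a': push. Stack: ba
  Read 'a': matches stack top 'a' => pop. Stack: b
  Read 'c': push. Stack: bc
  Read 'd': push. Stack: bcd
  Read 'b': push. Stack: bcdb
  Read 'a': push. Stack: bcdba
  Read 'a': matches stack top 'a' => pop. Stack: bcdb
  Read 'a': push. Stack: bcdba
  Read 'b': push. Stack: bcdbab
  Read 'c': push. Stack: bcdbabc
  Read 'e': push. Stack: bcdbabce
Final stack: "bcdbabce" (length 8)

8


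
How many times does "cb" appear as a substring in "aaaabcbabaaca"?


Searching for "cb" in "aaaabcbabaaca"
Scanning each position:
  Position 0: "aa" => no
  Position 1: "aa" => no
  Position 2: "aa" => no
  Position 3: "ab" => no
  Position 4: "bc" => no
  Position 5: "cb" => MATCH
  Position 6: "ba" => no
  Position 7: "ab" => no
  Position 8: "ba" => no
  Position 9: "aa" => no
  Position 10: "ac" => no
  Position 11: "ca" => no
Total occurrences: 1

1


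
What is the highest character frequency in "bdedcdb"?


Input: bdedcdb
Character counts:
  'b': 2
  'c': 1
  'd': 3
  'e': 1
Maximum frequency: 3

3


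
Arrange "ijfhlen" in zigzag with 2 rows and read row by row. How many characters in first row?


Zigzag "ijfhlen" into 2 rows:
Placing characters:
  'i' => row 0
  'j' => row 1
  'f' => row 0
  'h' => row 1
  'l' => row 0
  'e' => row 1
  'n' => row 0
Rows:
  Row 0: "ifln"
  Row 1: "jhe"
First row length: 4

4


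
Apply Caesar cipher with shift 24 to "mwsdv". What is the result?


Caesar cipher: shift "mwsdv" by 24
  'm' (pos 12) + 24 = pos 10 = 'k'
  'w' (pos 22) + 24 = pos 20 = 'u'
  's' (pos 18) + 24 = pos 16 = 'q'
  'd' (pos 3) + 24 = pos 1 = 'b'
  'v' (pos 21) + 24 = pos 19 = 't'
Result: kuqbt

kuqbt


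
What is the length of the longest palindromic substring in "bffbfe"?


Input: "bffbfe"
Checking substrings for palindromes:
  [0:4] "bffb" (len 4) => palindrome
  [2:5] "fbf" (len 3) => palindrome
  [1:3] "ff" (len 2) => palindrome
Longest palindromic substring: "bffb" with length 4

4


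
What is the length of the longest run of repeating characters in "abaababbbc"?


Input: "abaababbbc"
Scanning for longest run:
  Position 1 ('b'): new char, reset run to 1
  Position 2 ('a'): new char, reset run to 1
  Position 3 ('a'): continues run of 'a', length=2
  Position 4 ('b'): new char, reset run to 1
  Position 5 ('a'): new char, reset run to 1
  Position 6 ('b'): new char, reset run to 1
  Position 7 ('b'): continues run of 'b', length=2
  Position 8 ('b'): continues run of 'b', length=3
  Position 9 ('c'): new char, reset run to 1
Longest run: 'b' with length 3

3


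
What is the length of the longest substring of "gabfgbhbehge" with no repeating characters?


Input: "gabfgbhbehge"
Sliding window (track last position of each char):
  Position 0 ('g'): window [0,0] length 1 -- new best
  Position 1 ('a'): window [0,1] length 2 -- new best
  Position 2 ('b'): window [0,2] length 3 -- new best
  Position 3 ('f'): window [0,3] length 4 -- new best
  Position 4 ('g'): repeat (last at 0), move window start to 1
  Position 4 ('g'): window [1,4] length 4
  Position 5 ('b'): repeat (last at 2), move window start to 3
  Position 5 ('b'): window [3,5] length 3
  Position 6 ('h'): window [3,6] length 4
  Position 7 ('b'): repeat (last at 5), move window start to 6
  Position 7 ('b'): window [6,7] length 2
  Position 8 ('e'): window [6,8] length 3
  Position 9 ('h'): repeat (last at 6), move window start to 7
  Position 9 ('h'): window [7,9] length 3
  Position 10 ('g'): window [7,10] length 4
  Position 11 ('e'): repeat (last at 8), move window start to 9
  Position 11 ('e'): window [9,11] length 3
Longest substring with no repeats: "gabf" with length 4

4


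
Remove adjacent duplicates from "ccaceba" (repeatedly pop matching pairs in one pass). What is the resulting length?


Input: ccaceba
Stack-based adjacent duplicate removal:
  Read 'c': push. Stack: c
  Read 'c': matches stack top 'c' => pop. Stack: (empty)
  Read 'a': push. Stack: a
  Read 'c': push. Stack: ac
  Read 'e': push. Stack: ace
  Read 'b': push. Stack: aceb
  Read 'a': push. Stack: aceba
Final stack: "aceba" (length 5)

5


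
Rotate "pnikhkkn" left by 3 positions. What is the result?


Input: "pnikhkkn", rotate left by 3
First 3 characters: "pni"
Remaining characters: "khkkn"
Concatenate remaining + first: "khkkn" + "pni" = "khkknpni"

khkknpni


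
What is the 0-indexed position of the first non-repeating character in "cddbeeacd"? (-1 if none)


Input: cddbeeacd
Character frequencies:
  'a': 1
  'b': 1
  'c': 2
  'd': 3
  'e': 2
Scanning left to right for freq == 1:
  Position 0 ('c'): freq=2, skip
  Position 1 ('d'): freq=3, skip
  Position 2 ('d'): freq=3, skip
  Position 3 ('b'): unique! => answer = 3

3


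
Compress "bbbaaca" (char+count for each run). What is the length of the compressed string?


Input: bbbaaca
Runs:
  'b' x 3 => "b3"
  'a' x 2 => "a2"
  'c' x 1 => "c1"
  'a' x 1 => "a1"
Compressed: "b3a2c1a1"
Compressed length: 8

8


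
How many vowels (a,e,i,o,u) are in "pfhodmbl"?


Input: pfhodmbl
Checking each character:
  'p' at position 0: consonant
  'f' at position 1: consonant
  'h' at position 2: consonant
  'o' at position 3: vowel (running total: 1)
  'd' at position 4: consonant
  'm' at position 5: consonant
  'b' at position 6: consonant
  'l' at position 7: consonant
Total vowels: 1

1


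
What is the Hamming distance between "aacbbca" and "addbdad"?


Comparing "aacbbca" and "addbdad" position by position:
  Position 0: 'a' vs 'a' => same
  Position 1: 'a' vs 'd' => differ
  Position 2: 'c' vs 'd' => differ
  Position 3: 'b' vs 'b' => same
  Position 4: 'b' vs 'd' => differ
  Position 5: 'c' vs 'a' => differ
  Position 6: 'a' vs 'd' => differ
Total differences (Hamming distance): 5

5


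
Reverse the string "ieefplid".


Input: ieefplid
Reading characters right to left:
  Position 7: 'd'
  Position 6: 'i'
  Position 5: 'l'
  Position 4: 'p'
  Position 3: 'f'
  Position 2: 'e'
  Position 1: 'e'
  Position 0: 'i'
Reversed: dilpfeei

dilpfeei


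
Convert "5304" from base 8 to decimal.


Input: "5304" in base 8
Positional expansion:
  Digit '5' (value 5) x 8^3 = 2560
  Digit '3' (value 3) x 8^2 = 192
  Digit '0' (value 0) x 8^1 = 0
  Digit '4' (value 4) x 8^0 = 4
Sum = 2756

2756


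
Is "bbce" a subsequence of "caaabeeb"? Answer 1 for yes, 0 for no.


Check if "bbce" is a subsequence of "caaabeeb"
Greedy scan:
  Position 0 ('c'): no match needed
  Position 1 ('a'): no match needed
  Position 2 ('a'): no match needed
  Position 3 ('a'): no match needed
  Position 4 ('b'): matches sub[0] = 'b'
  Position 5 ('e'): no match needed
  Position 6 ('e'): no match needed
  Position 7 ('b'): matches sub[1] = 'b'
Only matched 2/4 characters => not a subsequence

0


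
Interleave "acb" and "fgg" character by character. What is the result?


Interleaving "acb" and "fgg":
  Position 0: 'a' from first, 'f' from second => "af"
  Position 1: 'c' from first, 'g' from second => "cg"
  Position 2: 'b' from first, 'g' from second => "bg"
Result: afcgbg

afcgbg


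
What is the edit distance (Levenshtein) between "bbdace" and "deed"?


Computing edit distance: "bbdace" -> "deed"
DP table:
           d    e    e    d
      0    1    2    3    4
  b   1    1    2    3    4
  b   2    2    2    3    4
  d   3    2    3    3    3
  a   4    3    3    4    4
  c   5    4    4    4    5
  e   6    5    4    4    5
Edit distance = dp[6][4] = 5

5


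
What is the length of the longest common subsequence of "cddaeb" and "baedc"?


LCS of "cddaeb" and "baedc"
DP table:
           b    a    e    d    c
      0    0    0    0    0    0
  c   0    0    0    0    0    1
  d   0    0    0    0    1    1
  d   0    0    0    0    1    1
  a   0    0    1    1    1    1
  e   0    0    1    2    2    2
  b   0    1    1    2    2    2
LCS length = dp[6][5] = 2

2


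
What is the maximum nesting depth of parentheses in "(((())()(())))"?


Input: "(((())()(())))"
Tracking depth:
  Position 0 '(': depth becomes 1
  Position 1 '(': depth becomes 2
  Position 2 '(': depth becomes 3
  Position 3 '(': depth becomes 4
  Position 4 ')': depth becomes 3
  Position 5 ')': depth becomes 2
  Position 6 '(': depth becomes 3
  Position 7 ')': depth becomes 2
  Position 8 '(': depth becomes 3
  Position 9 '(': depth becomes 4
  Position 10 ')': depth becomes 3
  Position 11 ')': depth becomes 2
  Position 12 ')': depth becomes 1
  Position 13 ')': depth becomes 0
Maximum depth reached: 4

4


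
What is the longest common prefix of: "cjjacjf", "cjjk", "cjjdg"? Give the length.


Words: cjjacjf, cjjk, cjjdg
  Position 0: all 'c' => match
  Position 1: all 'j' => match
  Position 2: all 'j' => match
  Position 3: ('a', 'k', 'd') => mismatch, stop
LCP = "cjj" (length 3)

3


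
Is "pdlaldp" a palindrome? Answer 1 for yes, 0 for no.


Input: pdlaldp
Reversed: pdlaldp
  Compare pos 0 ('p') with pos 6 ('p'): match
  Compare pos 1 ('d') with pos 5 ('d'): match
  Compare pos 2 ('l') with pos 4 ('l'): match
Result: palindrome

1


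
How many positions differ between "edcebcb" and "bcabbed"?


Comparing "edcebcb" and "bcabbed" position by position:
  Position 0: 'e' vs 'b' => DIFFER
  Position 1: 'd' vs 'c' => DIFFER
  Position 2: 'c' vs 'a' => DIFFER
  Position 3: 'e' vs 'b' => DIFFER
  Position 4: 'b' vs 'b' => same
  Position 5: 'c' vs 'e' => DIFFER
  Position 6: 'b' vs 'd' => DIFFER
Positions that differ: 6

6


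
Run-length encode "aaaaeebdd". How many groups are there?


Input: aaaaeebdd
Scanning for consecutive runs:
  Group 1: 'a' x 4 (positions 0-3)
  Group 2: 'e' x 2 (positions 4-5)
  Group 3: 'b' x 1 (positions 6-6)
  Group 4: 'd' x 2 (positions 7-8)
Total groups: 4

4


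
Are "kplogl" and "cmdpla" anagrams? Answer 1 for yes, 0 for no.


Strings: "kplogl", "cmdpla"
Sorted first:  gkllop
Sorted second: acdlmp
Differ at position 0: 'g' vs 'a' => not anagrams

0


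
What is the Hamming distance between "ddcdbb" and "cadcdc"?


Comparing "ddcdbb" and "cadcdc" position by position:
  Position 0: 'd' vs 'c' => differ
  Position 1: 'd' vs 'a' => differ
  Position 2: 'c' vs 'd' => differ
  Position 3: 'd' vs 'c' => differ
  Position 4: 'b' vs 'd' => differ
  Position 5: 'b' vs 'c' => differ
Total differences (Hamming distance): 6

6


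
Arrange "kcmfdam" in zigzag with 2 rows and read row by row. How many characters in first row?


Zigzag "kcmfdam" into 2 rows:
Placing characters:
  'k' => row 0
  'c' => row 1
  'm' => row 0
  'f' => row 1
  'd' => row 0
  'a' => row 1
  'm' => row 0
Rows:
  Row 0: "kmdm"
  Row 1: "cfa"
First row length: 4

4


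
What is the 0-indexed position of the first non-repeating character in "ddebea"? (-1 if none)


Input: ddebea
Character frequencies:
  'a': 1
  'b': 1
  'd': 2
  'e': 2
Scanning left to right for freq == 1:
  Position 0 ('d'): freq=2, skip
  Position 1 ('d'): freq=2, skip
  Position 2 ('e'): freq=2, skip
  Position 3 ('b'): unique! => answer = 3

3


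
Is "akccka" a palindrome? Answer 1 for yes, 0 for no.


Input: akccka
Reversed: akccka
  Compare pos 0 ('a') with pos 5 ('a'): match
  Compare pos 1 ('k') with pos 4 ('k'): match
  Compare pos 2 ('c') with pos 3 ('c'): match
Result: palindrome

1


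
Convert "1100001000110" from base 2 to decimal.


Input: "1100001000110" in base 2
Positional expansion:
  Digit '1' (value 1) x 2^12 = 4096
  Digit '1' (value 1) x 2^11 = 2048
  Digit '0' (value 0) x 2^10 = 0
  Digit '0' (value 0) x 2^9 = 0
  Digit '0' (value 0) x 2^8 = 0
  Digit '0' (value 0) x 2^7 = 0
  Digit '1' (value 1) x 2^6 = 64
  Digit '0' (value 0) x 2^5 = 0
  Digit '0' (value 0) x 2^4 = 0
  Digit '0' (value 0) x 2^3 = 0
  Digit '1' (value 1) x 2^2 = 4
  Digit '1' (value 1) x 2^1 = 2
  Digit '0' (value 0) x 2^0 = 0
Sum = 6214

6214


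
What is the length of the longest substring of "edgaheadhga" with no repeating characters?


Input: "edgaheadhga"
Sliding window (track last position of each char):
  Position 0 ('e'): window [0,0] length 1 -- new best
  Position 1 ('d'): window [0,1] length 2 -- new best
  Position 2 ('g'): window [0,2] length 3 -- new best
  Position 3 ('a'): window [0,3] length 4 -- new best
  Position 4 ('h'): window [0,4] length 5 -- new best
  Position 5 ('e'): repeat (last at 0), move window start to 1
  Position 5 ('e'): window [1,5] length 5
  Position 6 ('a'): repeat (last at 3), move window start to 4
  Position 6 ('a'): window [4,6] length 3
  Position 7 ('d'): window [4,7] length 4
  Position 8 ('h'): repeat (last at 4), move window start to 5
  Position 8 ('h'): window [5,8] length 4
  Position 9 ('g'): window [5,9] length 5
  Position 10 ('a'): repeat (last at 6), move window start to 7
  Position 10 ('a'): window [7,10] length 4
Longest substring with no repeats: "edgah" with length 5

5


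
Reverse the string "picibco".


Input: picibco
Reading characters right to left:
  Position 6: 'o'
  Position 5: 'c'
  Position 4: 'b'
  Position 3: 'i'
  Position 2: 'c'
  Position 1: 'i'
  Position 0: 'p'
Reversed: ocbicip

ocbicip


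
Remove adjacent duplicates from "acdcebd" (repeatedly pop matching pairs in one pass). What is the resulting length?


Input: acdcebd
Stack-based adjacent duplicate removal:
  Read 'a': push. Stack: a
  Read 'c': push. Stack: ac
  Read 'd': push. Stack: acd
  Read 'c': push. Stack: acdc
  Read 'e': push. Stack: acdce
  Read 'b': push. Stack: acdceb
  Read 'd': push. Stack: acdcebd
Final stack: "acdcebd" (length 7)

7


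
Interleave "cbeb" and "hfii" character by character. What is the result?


Interleaving "cbeb" and "hfii":
  Position 0: 'c' from first, 'h' from second => "ch"
  Position 1: 'b' from first, 'f' from second => "bf"
  Position 2: 'e' from first, 'i' from second => "ei"
  Position 3: 'b' from first, 'i' from second => "bi"
Result: chbfeibi

chbfeibi


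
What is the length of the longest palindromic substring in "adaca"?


Input: "adaca"
Checking substrings for palindromes:
  [0:3] "ada" (len 3) => palindrome
  [2:5] "aca" (len 3) => palindrome
Longest palindromic substring: "ada" with length 3

3


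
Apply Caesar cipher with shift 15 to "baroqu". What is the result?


Caesar cipher: shift "baroqu" by 15
  'b' (pos 1) + 15 = pos 16 = 'q'
  'a' (pos 0) + 15 = pos 15 = 'p'
  'r' (pos 17) + 15 = pos 6 = 'g'
  'o' (pos 14) + 15 = pos 3 = 'd'
  'q' (pos 16) + 15 = pos 5 = 'f'
  'u' (pos 20) + 15 = pos 9 = 'j'
Result: qpgdfj

qpgdfj


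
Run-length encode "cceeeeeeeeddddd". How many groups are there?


Input: cceeeeeeeeddddd
Scanning for consecutive runs:
  Group 1: 'c' x 2 (positions 0-1)
  Group 2: 'e' x 8 (positions 2-9)
  Group 3: 'd' x 5 (positions 10-14)
Total groups: 3

3


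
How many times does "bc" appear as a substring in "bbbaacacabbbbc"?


Searching for "bc" in "bbbaacacabbbbc"
Scanning each position:
  Position 0: "bb" => no
  Position 1: "bb" => no
  Position 2: "ba" => no
  Position 3: "aa" => no
  Position 4: "ac" => no
  Position 5: "ca" => no
  Position 6: "ac" => no
  Position 7: "ca" => no
  Position 8: "ab" => no
  Position 9: "bb" => no
  Position 10: "bb" => no
  Position 11: "bb" => no
  Position 12: "bc" => MATCH
Total occurrences: 1

1


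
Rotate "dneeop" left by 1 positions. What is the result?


Input: "dneeop", rotate left by 1
First 1 characters: "d"
Remaining characters: "neeop"
Concatenate remaining + first: "neeop" + "d" = "neeopd"

neeopd


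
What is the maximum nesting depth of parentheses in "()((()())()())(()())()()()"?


Input: "()((()())()())(()())()()()"
Tracking depth:
  Position 0 '(': depth becomes 1
  Position 1 ')': depth becomes 0
  Position 2 '(': depth becomes 1
  Position 3 '(': depth becomes 2
  Position 4 '(': depth becomes 3
  Position 5 ')': depth becomes 2
  Position 6 '(': depth becomes 3
  Position 7 ')': depth becomes 2
  Position 8 ')': depth becomes 1
  Position 9 '(': depth becomes 2
  Position 10 ')': depth becomes 1
  Position 11 '(': depth becomes 2
  Position 12 ')': depth becomes 1
  Position 13 ')': depth becomes 0
  Position 14 '(': depth becomes 1
  Position 15 '(': depth becomes 2
  Position 16 ')': depth becomes 1
  Position 17 '(': depth becomes 2
  Position 18 ')': depth becomes 1
  Position 19 ')': depth becomes 0
  Position 20 '(': depth becomes 1
  Position 21 ')': depth becomes 0
  Position 22 '(': depth becomes 1
  Position 23 ')': depth becomes 0
  Position 24 '(': depth becomes 1
  Position 25 ')': depth becomes 0
Maximum depth reached: 3

3


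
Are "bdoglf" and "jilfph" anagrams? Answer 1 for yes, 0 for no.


Strings: "bdoglf", "jilfph"
Sorted first:  bdfglo
Sorted second: fhijlp
Differ at position 0: 'b' vs 'f' => not anagrams

0


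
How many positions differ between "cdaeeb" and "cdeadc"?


Comparing "cdaeeb" and "cdeadc" position by position:
  Position 0: 'c' vs 'c' => same
  Position 1: 'd' vs 'd' => same
  Position 2: 'a' vs 'e' => DIFFER
  Position 3: 'e' vs 'a' => DIFFER
  Position 4: 'e' vs 'd' => DIFFER
  Position 5: 'b' vs 'c' => DIFFER
Positions that differ: 4

4


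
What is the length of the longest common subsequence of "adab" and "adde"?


LCS of "adab" and "adde"
DP table:
           a    d    d    e
      0    0    0    0    0
  a   0    1    1    1    1
  d   0    1    2    2    2
  a   0    1    2    2    2
  b   0    1    2    2    2
LCS length = dp[4][4] = 2

2


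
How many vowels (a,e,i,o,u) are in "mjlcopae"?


Input: mjlcopae
Checking each character:
  'm' at position 0: consonant
  'j' at position 1: consonant
  'l' at position 2: consonant
  'c' at position 3: consonant
  'o' at position 4: vowel (running total: 1)
  'p' at position 5: consonant
  'a' at position 6: vowel (running total: 2)
  'e' at position 7: vowel (running total: 3)
Total vowels: 3

3


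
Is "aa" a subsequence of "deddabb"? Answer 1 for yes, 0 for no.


Check if "aa" is a subsequence of "deddabb"
Greedy scan:
  Position 0 ('d'): no match needed
  Position 1 ('e'): no match needed
  Position 2 ('d'): no match needed
  Position 3 ('d'): no match needed
  Position 4 ('a'): matches sub[0] = 'a'
  Position 5 ('b'): no match needed
  Position 6 ('b'): no match needed
Only matched 1/2 characters => not a subsequence

0


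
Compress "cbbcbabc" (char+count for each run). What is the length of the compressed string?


Input: cbbcbabc
Runs:
  'c' x 1 => "c1"
  'b' x 2 => "b2"
  'c' x 1 => "c1"
  'b' x 1 => "b1"
  'a' x 1 => "a1"
  'b' x 1 => "b1"
  'c' x 1 => "c1"
Compressed: "c1b2c1b1a1b1c1"
Compressed length: 14

14


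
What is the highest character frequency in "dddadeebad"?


Input: dddadeebad
Character counts:
  'a': 2
  'b': 1
  'd': 5
  'e': 2
Maximum frequency: 5

5


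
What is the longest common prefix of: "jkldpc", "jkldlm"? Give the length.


Words: jkldpc, jkldlm
  Position 0: all 'j' => match
  Position 1: all 'k' => match
  Position 2: all 'l' => match
  Position 3: all 'd' => match
  Position 4: ('p', 'l') => mismatch, stop
LCP = "jkld" (length 4)

4


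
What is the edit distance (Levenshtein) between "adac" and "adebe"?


Computing edit distance: "adac" -> "adebe"
DP table:
           a    d    e    b    e
      0    1    2    3    4    5
  a   1    0    1    2    3    4
  d   2    1    0    1    2    3
  a   3    2    1    1    2    3
  c   4    3    2    2    2    3
Edit distance = dp[4][5] = 3

3


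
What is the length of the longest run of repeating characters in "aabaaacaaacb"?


Input: "aabaaacaaacb"
Scanning for longest run:
  Position 1 ('a'): continues run of 'a', length=2
  Position 2 ('b'): new char, reset run to 1
  Position 3 ('a'): new char, reset run to 1
  Position 4 ('a'): continues run of 'a', length=2
  Position 5 ('a'): continues run of 'a', length=3
  Position 6 ('c'): new char, reset run to 1
  Position 7 ('a'): new char, reset run to 1
  Position 8 ('a'): continues run of 'a', length=2
  Position 9 ('a'): continues run of 'a', length=3
  Position 10 ('c'): new char, reset run to 1
  Position 11 ('b'): new char, reset run to 1
Longest run: 'a' with length 3

3


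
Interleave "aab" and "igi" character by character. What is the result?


Interleaving "aab" and "igi":
  Position 0: 'a' from first, 'i' from second => "ai"
  Position 1: 'a' from first, 'g' from second => "ag"
  Position 2: 'b' from first, 'i' from second => "bi"
Result: aiagbi

aiagbi


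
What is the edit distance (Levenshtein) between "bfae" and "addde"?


Computing edit distance: "bfae" -> "addde"
DP table:
           a    d    d    d    e
      0    1    2    3    4    5
  b   1    1    2    3    4    5
  f   2    2    2    3    4    5
  a   3    2    3    3    4    5
  e   4    3    3    4    4    4
Edit distance = dp[4][5] = 4

4


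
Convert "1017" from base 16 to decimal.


Input: "1017" in base 16
Positional expansion:
  Digit '1' (value 1) x 16^3 = 4096
  Digit '0' (value 0) x 16^2 = 0
  Digit '1' (value 1) x 16^1 = 16
  Digit '7' (value 7) x 16^0 = 7
Sum = 4119

4119


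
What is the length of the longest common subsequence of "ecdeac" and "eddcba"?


LCS of "ecdeac" and "eddcba"
DP table:
           e    d    d    c    b    a
      0    0    0    0    0    0    0
  e   0    1    1    1    1    1    1
  c   0    1    1    1    2    2    2
  d   0    1    2    2    2    2    2
  e   0    1    2    2    2    2    2
  a   0    1    2    2    2    2    3
  c   0    1    2    2    3    3    3
LCS length = dp[6][6] = 3

3


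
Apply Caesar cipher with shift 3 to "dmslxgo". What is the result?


Caesar cipher: shift "dmslxgo" by 3
  'd' (pos 3) + 3 = pos 6 = 'g'
  'm' (pos 12) + 3 = pos 15 = 'p'
  's' (pos 18) + 3 = pos 21 = 'v'
  'l' (pos 11) + 3 = pos 14 = 'o'
  'x' (pos 23) + 3 = pos 0 = 'a'
  'g' (pos 6) + 3 = pos 9 = 'j'
  'o' (pos 14) + 3 = pos 17 = 'r'
Result: gpvoajr

gpvoajr


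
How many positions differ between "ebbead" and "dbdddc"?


Comparing "ebbead" and "dbdddc" position by position:
  Position 0: 'e' vs 'd' => DIFFER
  Position 1: 'b' vs 'b' => same
  Position 2: 'b' vs 'd' => DIFFER
  Position 3: 'e' vs 'd' => DIFFER
  Position 4: 'a' vs 'd' => DIFFER
  Position 5: 'd' vs 'c' => DIFFER
Positions that differ: 5

5


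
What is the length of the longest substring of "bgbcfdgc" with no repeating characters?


Input: "bgbcfdgc"
Sliding window (track last position of each char):
  Position 0 ('b'): window [0,0] length 1 -- new best
  Position 1 ('g'): window [0,1] length 2 -- new best
  Position 2 ('b'): repeat (last at 0), move window start to 1
  Position 2 ('b'): window [1,2] length 2
  Position 3 ('c'): window [1,3] length 3 -- new best
  Position 4 ('f'): window [1,4] length 4 -- new best
  Position 5 ('d'): window [1,5] length 5 -- new best
  Position 6 ('g'): repeat (last at 1), move window start to 2
  Position 6 ('g'): window [2,6] length 5
  Position 7 ('c'): repeat (last at 3), move window start to 4
  Position 7 ('c'): window [4,7] length 4
Longest substring with no repeats: "gbcfd" with length 5

5


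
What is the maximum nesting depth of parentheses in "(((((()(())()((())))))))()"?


Input: "(((((()(())()((())))))))()"
Tracking depth:
  Position 0 '(': depth becomes 1
  Position 1 '(': depth becomes 2
  Position 2 '(': depth becomes 3
  Position 3 '(': depth becomes 4
  Position 4 '(': depth becomes 5
  Position 5 '(': depth becomes 6
  Position 6 ')': depth becomes 5
  Position 7 '(': depth becomes 6
  Position 8 '(': depth becomes 7
  Position 9 ')': depth becomes 6
  Position 10 ')': depth becomes 5
  Position 11 '(': depth becomes 6
  Position 12 ')': depth becomes 5
  Position 13 '(': depth becomes 6
  Position 14 '(': depth becomes 7
  Position 15 '(': depth becomes 8
  Position 16 ')': depth becomes 7
  Position 17 ')': depth becomes 6
  Position 18 ')': depth becomes 5
  Position 19 ')': depth becomes 4
  Position 20 ')': depth becomes 3
  Position 21 ')': depth becomes 2
  Position 22 ')': depth becomes 1
  Position 23 ')': depth becomes 0
  Position 24 '(': depth becomes 1
  Position 25 ')': depth becomes 0
Maximum depth reached: 8

8
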